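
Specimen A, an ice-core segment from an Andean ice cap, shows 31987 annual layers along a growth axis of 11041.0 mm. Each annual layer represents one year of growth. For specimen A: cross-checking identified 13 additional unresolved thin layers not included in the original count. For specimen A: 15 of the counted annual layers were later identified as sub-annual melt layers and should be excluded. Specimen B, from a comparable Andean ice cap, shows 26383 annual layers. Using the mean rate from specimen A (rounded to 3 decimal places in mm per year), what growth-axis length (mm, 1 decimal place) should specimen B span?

9102.1 mm

Specimen A: adjusted count: 31987 − 15 + 13 = 31985 annual layers.
A: Extension rate ≈ 11041.0 / 31985 = 0.345 mm per year.
Length of B = 0.345 × 26383 = 9102.1 mm.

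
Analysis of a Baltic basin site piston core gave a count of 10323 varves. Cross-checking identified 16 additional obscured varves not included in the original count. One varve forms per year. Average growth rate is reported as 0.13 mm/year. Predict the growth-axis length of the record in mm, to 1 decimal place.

1344.1 mm

Correcting the raw count gives 10323 + 16 = 10339 true varves.
Length ≈ 0.13 × 10339 = 1344.1 mm.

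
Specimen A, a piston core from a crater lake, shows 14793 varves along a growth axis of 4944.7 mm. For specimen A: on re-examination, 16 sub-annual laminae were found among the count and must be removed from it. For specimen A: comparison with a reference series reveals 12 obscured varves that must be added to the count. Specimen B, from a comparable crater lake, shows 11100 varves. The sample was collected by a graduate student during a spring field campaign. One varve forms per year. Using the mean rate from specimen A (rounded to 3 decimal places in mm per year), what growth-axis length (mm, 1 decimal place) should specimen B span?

3707.4 mm

Specimen A: adjusted count: 14793 − 16 + 12 = 14789 varves.
A: Mean rate = 4944.7 mm / 14789 years ≈ 0.334 mm/yr.
For B, 0.334 mm/year × 11100 years = 3707.4 mm.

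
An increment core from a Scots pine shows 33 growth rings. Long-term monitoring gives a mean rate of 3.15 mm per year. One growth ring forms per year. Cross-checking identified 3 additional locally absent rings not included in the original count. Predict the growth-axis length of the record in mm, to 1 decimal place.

113.4 mm

After corrections the count is 33 + 3 = 36 growth rings.
Length ≈ 3.15 × 36 = 113.4 mm.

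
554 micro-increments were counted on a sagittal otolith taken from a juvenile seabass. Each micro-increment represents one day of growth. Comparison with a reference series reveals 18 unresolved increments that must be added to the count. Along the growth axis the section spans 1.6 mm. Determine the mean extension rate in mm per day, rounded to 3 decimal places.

True micro-increment count = 554 + 18 = 572.
Mean rate = 1.6 mm / 572 days ≈ 0.003 mm per day.

0.003 mm per day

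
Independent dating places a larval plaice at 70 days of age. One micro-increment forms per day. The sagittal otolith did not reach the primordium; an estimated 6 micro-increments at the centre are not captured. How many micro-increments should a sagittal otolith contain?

64 micro-increments

Expected micro-increments over 70 days: 70.
Less the 6 uncaptured micro-increments: 70 − 6 = 64.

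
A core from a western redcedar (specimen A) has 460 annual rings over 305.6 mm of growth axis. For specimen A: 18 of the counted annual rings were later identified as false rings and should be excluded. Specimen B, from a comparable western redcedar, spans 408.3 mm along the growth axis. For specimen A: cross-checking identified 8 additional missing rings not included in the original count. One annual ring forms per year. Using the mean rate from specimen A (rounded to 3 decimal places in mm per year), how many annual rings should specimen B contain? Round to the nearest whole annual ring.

Specimen A: correcting the raw count gives 460 − 18 + 8 = 450 true annual rings.
A: Mean rate = 305.6 mm / 450 years ≈ 0.679 mm per year.
For B, 408.3 / 0.679 = 601.33 years ≈ 601 annual rings.

601 annual rings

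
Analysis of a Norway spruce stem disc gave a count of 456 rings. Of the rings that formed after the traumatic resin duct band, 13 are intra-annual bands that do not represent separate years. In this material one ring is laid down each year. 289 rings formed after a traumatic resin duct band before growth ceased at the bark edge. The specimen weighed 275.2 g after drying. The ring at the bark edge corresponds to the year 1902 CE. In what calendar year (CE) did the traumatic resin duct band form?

1626 CE

289 rings formed after the traumatic resin duct band.
Removing the 13 false rings leaves 289 − 13 = 276 true rings beyond the traumatic resin duct band.
Counting back 276 years from 1902 CE places the traumatic resin duct band in 1902 − 276 = 1626 CE.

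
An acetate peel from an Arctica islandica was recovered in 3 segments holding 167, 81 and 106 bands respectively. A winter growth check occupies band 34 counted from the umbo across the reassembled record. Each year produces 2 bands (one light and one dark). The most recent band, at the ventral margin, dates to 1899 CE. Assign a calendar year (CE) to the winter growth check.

Total bands = 167 + 81 + 106 = 354.
354 − 34 = 320 bands lie beyond the winter growth check toward the ventral margin.
320 bands at 2 per year is 320 / 2 = 160 years.
Counting back 160 years from 1899 CE places the winter growth check in 1899 − 160 = 1739 CE.

1739 CE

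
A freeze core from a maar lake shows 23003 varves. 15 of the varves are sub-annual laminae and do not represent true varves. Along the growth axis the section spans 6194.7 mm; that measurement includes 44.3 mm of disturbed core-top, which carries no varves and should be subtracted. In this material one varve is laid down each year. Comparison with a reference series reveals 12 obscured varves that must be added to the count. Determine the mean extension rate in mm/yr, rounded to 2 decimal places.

0.27 mm/yr

True varve count = 23003 − 15 + 12 = 23000.
The growth record spans 6194.7 − 44.3 = 6150.4 mm.
6150.4 mm over 23000 years gives 6150.4 / 23000 ≈ 0.27 mm/yr.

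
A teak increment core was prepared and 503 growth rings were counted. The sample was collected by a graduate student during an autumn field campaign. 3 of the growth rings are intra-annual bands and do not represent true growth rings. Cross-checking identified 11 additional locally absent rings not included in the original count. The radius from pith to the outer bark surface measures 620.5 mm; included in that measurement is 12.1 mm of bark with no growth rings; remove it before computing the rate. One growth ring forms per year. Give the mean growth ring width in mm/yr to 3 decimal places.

1.191 mm/yr

True growth ring count = 503 − 3 + 11 = 511.
Removing the 12.1 mm offcut leaves 620.5 − 12.1 = 608.4 mm.
Extension rate ≈ 608.4 / 511 = 1.191 mm/yr.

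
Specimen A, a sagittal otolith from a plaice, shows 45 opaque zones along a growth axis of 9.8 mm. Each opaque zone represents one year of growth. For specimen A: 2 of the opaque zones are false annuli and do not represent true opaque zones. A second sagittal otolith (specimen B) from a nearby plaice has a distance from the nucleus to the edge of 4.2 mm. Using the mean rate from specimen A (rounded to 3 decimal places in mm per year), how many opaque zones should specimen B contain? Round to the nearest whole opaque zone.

18 opaque zones

Specimen A: true opaque zone count = 45 − 2 = 43.
A: Extension rate ≈ 9.8 / 43 = 0.228 mm/yr.
Specimen B: 4.2 mm / 0.228 mm per year = 18.42 years ≈ 18 opaque zones.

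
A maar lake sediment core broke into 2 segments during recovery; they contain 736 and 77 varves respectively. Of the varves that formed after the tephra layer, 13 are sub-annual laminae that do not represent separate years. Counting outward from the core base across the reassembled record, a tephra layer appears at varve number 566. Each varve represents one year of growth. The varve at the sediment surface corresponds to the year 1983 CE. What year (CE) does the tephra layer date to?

1749 CE

Total varves = 736 + 77 = 813.
813 − 566 = 247 varves lie beyond the tephra layer toward the sediment surface.
Excluding 13 false varves: 247 − 13 = 234.
The varve at the sediment surface is 1983 CE, so the tephra layer dates to 1983 − 234 = 1749 CE.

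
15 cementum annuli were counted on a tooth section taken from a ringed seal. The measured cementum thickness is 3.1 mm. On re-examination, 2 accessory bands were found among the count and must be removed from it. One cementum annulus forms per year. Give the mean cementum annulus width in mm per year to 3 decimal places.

0.238 mm per year

True cementum annulus count = 15 − 2 = 13.
Mean rate = 3.1 mm / 13 years ≈ 0.238 mm per year.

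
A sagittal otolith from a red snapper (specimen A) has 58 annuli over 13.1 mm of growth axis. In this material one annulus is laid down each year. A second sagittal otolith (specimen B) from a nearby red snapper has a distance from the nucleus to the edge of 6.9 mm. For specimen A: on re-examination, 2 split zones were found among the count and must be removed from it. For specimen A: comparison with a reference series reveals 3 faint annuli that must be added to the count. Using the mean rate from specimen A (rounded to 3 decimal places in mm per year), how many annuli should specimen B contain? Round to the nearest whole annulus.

31 annuli

Specimen A: after corrections the count is 58 − 2 + 3 = 59 annuli.
A: 13.1 mm over 59 years gives 13.1 / 59 ≈ 0.222 mm/year.
Specimen B: 6.9 mm / 0.222 mm per year = 31.08 years ≈ 31 annuli.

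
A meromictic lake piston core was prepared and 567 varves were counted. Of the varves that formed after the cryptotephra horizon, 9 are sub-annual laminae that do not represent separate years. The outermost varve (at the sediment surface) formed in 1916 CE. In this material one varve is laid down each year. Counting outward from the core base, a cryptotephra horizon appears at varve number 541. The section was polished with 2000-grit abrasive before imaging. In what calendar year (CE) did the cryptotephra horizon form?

1899 CE

The cryptotephra horizon sits at varve 541 from the core base, so 567 − 541 = 26 varves formed after it.
26 − 9 false = 17 true varves after the cryptotephra horizon.
Counting back 17 years from 1916 CE places the cryptotephra horizon in 1916 − 17 = 1899 CE.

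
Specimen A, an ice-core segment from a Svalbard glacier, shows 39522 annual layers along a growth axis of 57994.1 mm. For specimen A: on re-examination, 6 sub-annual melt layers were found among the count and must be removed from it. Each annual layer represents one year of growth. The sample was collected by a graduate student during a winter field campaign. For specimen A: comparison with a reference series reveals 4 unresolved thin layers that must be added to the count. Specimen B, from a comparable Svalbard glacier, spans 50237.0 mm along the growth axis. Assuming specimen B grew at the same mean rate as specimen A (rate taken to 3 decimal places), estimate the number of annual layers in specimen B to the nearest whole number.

34245 annual layers

Specimen A: correcting the raw count gives 39522 − 6 + 4 = 39520 true annual layers.
A: Mean rate = 57994.1 mm / 39520 years ≈ 1.467 mm/year.
Specimen B: 50237.0 mm / 1.467 mm per year = 34244.72 years ≈ 34245 annual layers.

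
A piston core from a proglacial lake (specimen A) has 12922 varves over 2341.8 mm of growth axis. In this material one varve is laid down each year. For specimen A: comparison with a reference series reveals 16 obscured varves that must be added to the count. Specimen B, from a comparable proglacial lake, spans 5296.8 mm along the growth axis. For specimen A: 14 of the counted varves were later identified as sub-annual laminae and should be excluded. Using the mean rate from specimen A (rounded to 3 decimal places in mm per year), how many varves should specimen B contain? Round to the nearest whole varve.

Specimen A: adjusted count: 12922 − 14 + 16 = 12924 varves.
A: Mean rate = 2341.8 mm / 12924 years ≈ 0.181 mm/year.
Specimen B: 5296.8 mm / 0.181 mm per year = 29264.09 years ≈ 29264 varves.

29264 varves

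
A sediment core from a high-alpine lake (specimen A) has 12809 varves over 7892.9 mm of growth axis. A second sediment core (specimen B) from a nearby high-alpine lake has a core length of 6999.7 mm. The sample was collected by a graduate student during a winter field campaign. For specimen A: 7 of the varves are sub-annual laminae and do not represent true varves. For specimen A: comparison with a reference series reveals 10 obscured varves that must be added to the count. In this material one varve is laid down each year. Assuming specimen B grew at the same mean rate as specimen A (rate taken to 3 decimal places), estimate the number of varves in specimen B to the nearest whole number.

Specimen A: true varve count = 12809 − 7 + 10 = 12812.
A: 7892.9 mm over 12812 years gives 7892.9 / 12812 ≈ 0.616 mm/yr.
Specimen B: 6999.7 mm / 0.616 mm per year = 11363.15 years ≈ 11363 varves.

11363 varves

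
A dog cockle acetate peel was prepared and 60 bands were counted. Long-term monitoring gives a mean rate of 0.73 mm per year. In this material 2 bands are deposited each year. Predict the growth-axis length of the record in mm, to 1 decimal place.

21.9 mm

With 2 bands per year, 60 / 2 = 30 years.
Length ≈ 0.73 × 30 = 21.9 mm.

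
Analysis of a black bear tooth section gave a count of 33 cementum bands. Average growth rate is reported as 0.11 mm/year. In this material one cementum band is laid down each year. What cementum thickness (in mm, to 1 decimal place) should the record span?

3.6 mm

The record spans 33 years at 0.11 mm per year.
33 years at 0.11 mm/year gives 0.11 × 33 = 3.6 mm.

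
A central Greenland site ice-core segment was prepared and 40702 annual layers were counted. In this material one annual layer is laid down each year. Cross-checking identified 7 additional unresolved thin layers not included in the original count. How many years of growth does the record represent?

After corrections the count is 40702 + 7 = 40709 annual layers.
With a one-to-one annual layer periodicity this is 40709 years.

40709 yr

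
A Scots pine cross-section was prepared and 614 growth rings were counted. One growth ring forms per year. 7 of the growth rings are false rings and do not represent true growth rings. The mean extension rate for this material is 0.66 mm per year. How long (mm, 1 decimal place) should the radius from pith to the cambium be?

400.6 mm

Correcting the raw count gives 614 − 7 = 607 true growth rings.
607 years at 0.66 mm/year gives 0.66 × 607 = 400.6 mm.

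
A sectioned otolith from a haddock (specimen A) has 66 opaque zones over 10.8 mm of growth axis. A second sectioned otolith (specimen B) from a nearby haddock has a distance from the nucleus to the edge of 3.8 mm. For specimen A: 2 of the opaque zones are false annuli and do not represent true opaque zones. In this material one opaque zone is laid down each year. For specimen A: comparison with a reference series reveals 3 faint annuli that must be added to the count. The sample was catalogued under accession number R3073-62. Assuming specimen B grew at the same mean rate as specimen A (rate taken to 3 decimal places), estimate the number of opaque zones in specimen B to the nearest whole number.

24 opaque zones

Specimen A: correcting the raw count gives 66 − 2 + 3 = 67 true opaque zones.
A: Extension rate ≈ 10.8 / 67 = 0.161 mm/yr.
Specimen B: 3.8 mm / 0.161 mm per year = 23.60 years ≈ 24 opaque zones.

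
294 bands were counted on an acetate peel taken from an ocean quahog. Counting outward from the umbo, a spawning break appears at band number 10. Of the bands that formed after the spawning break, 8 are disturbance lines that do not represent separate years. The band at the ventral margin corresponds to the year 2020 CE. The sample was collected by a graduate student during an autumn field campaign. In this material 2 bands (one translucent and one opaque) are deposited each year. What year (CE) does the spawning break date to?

294 − 10 = 284 bands lie beyond the spawning break toward the ventral margin.
Excluding 8 false bands: 284 − 8 = 276.
Dividing by 2 bands per year: 276 / 2 = 138 years.
The band at the ventral margin is 2020 CE, so the spawning break dates to 2020 − 138 = 1882 CE.

1882 CE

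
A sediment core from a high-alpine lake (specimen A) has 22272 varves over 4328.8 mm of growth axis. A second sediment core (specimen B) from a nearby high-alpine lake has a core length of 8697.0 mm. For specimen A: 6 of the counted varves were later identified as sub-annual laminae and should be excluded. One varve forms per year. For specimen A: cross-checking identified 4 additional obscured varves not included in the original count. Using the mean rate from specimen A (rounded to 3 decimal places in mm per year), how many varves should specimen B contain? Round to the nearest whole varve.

44830 varves

Specimen A: adjusted count: 22272 − 6 + 4 = 22270 varves.
A: Extension rate ≈ 4328.8 / 22270 = 0.194 mm/year.
For B, 8697.0 / 0.194 = 44829.90 years ≈ 44830 varves.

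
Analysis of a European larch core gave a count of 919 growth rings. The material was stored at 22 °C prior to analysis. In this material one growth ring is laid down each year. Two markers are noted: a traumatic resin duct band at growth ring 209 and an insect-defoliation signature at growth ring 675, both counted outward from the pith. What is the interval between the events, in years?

466 years

675 − 209 = 466 growth rings lie between the two events.
That is 466 years at one growth ring per year.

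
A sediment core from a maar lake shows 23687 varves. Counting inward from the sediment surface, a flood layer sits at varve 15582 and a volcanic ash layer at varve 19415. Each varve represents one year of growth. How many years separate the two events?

The two markers are separated by 19415 − 15582 = 3833 varves.
One varve per year makes the interval 3833 years.

3833 years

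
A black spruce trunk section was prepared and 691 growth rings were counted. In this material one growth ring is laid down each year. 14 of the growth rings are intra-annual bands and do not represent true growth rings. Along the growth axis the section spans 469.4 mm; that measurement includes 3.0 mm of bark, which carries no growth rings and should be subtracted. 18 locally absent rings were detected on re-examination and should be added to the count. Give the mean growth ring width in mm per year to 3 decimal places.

Correcting the raw count gives 691 − 14 + 18 = 695 true growth rings.
Removing the 3.0 mm offcut leaves 469.4 − 3.0 = 466.4 mm.
466.4 mm over 695 years gives 466.4 / 695 ≈ 0.671 mm per year.

0.671 mm per year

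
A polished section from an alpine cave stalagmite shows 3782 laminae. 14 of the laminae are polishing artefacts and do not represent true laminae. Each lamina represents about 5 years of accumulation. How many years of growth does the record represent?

After corrections the count is 3782 − 14 = 3768 laminae.
At 5 years per lamina, 3768 × 5 = 18840 years.

18840 years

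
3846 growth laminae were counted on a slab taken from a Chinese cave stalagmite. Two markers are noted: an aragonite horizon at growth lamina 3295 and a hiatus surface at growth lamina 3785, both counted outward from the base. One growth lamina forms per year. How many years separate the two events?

490 years

The two markers are separated by 3785 − 3295 = 490 growth laminae.
At one growth lamina per year, 490 years elapsed between them.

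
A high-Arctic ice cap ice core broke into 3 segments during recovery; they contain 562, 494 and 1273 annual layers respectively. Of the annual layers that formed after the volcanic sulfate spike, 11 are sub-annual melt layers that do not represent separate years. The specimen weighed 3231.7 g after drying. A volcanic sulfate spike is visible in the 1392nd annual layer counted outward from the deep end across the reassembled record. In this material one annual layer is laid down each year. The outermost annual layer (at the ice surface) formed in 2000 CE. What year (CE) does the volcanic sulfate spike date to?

1074 CE

Total annual layers = 562 + 494 + 1273 = 2329.
Between annual layer 1392 and the ice surface there are 2329 − 1392 = 937 annual layers.
937 − 11 false = 926 true annual layers after the volcanic sulfate spike.
2000 − 926 = 1074 CE.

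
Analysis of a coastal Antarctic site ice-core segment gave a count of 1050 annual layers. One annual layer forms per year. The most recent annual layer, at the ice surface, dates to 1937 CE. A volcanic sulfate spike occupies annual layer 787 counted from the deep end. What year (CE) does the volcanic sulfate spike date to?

1050 − 787 = 263 annual layers lie beyond the volcanic sulfate spike toward the ice surface.
The annual layer at the ice surface is 1937 CE, so the volcanic sulfate spike dates to 1937 − 263 = 1674 CE.

1674 CE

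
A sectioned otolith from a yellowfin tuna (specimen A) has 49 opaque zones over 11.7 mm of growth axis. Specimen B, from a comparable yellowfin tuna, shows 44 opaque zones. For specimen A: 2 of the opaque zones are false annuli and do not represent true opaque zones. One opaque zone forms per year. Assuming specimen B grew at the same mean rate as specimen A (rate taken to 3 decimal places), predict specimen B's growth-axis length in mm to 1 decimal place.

Specimen A: correcting the raw count gives 49 − 2 = 47 true opaque zones.
A: Mean rate = 11.7 mm / 47 years ≈ 0.249 mm/year.
B's length ≈ 0.249 × 44 = 11.0 mm.

11.0 mm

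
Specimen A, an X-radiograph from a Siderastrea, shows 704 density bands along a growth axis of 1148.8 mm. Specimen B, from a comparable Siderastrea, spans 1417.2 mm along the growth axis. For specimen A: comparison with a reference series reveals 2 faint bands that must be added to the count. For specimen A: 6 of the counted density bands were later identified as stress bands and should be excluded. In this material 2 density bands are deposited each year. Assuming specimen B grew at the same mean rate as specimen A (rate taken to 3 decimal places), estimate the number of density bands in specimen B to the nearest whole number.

Specimen A: correcting the raw count gives 704 − 6 + 2 = 700 true density bands.
Specimen A: dividing by 2 density bands per year: 700 / 2 = 350 years.
A: 1148.8 mm over 350 years gives 1148.8 / 350 ≈ 3.282 mm/year.
B spans 1417.2 / 3.282 = 431.81 years; at 2 density bands per year that is 431.81 × 2 ≈ 864 density bands.

864 density bands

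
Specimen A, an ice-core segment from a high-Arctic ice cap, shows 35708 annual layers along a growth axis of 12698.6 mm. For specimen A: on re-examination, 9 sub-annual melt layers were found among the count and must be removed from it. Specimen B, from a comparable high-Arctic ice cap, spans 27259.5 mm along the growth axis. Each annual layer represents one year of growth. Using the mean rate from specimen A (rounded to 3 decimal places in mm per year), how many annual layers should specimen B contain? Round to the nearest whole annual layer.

Specimen A: true annual layer count = 35708 − 9 = 35699.
A: 12698.6 mm over 35699 years gives 12698.6 / 35699 ≈ 0.356 mm/year.
Specimen B: 27259.5 mm / 0.356 mm per year = 76571.63 years ≈ 76572 annual layers.

76572 annual layers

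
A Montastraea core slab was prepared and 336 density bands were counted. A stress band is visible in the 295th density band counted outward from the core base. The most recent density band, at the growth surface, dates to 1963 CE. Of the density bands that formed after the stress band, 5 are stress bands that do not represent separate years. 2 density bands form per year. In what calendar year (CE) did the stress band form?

Between density band 295 and the growth surface there are 336 − 295 = 41 density bands.
Excluding 5 false density bands: 41 − 5 = 36.
With 2 density bands per year, 36 / 2 = 18 years.
1963 − 18 = 1945 CE.

1945 CE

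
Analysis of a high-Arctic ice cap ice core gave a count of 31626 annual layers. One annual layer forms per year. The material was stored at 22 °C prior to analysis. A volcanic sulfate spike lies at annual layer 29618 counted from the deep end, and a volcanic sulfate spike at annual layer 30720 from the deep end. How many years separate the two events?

The two markers are separated by 30720 − 29618 = 1102 annual layers.
That is 1102 years at one annual layer per year.

1102 years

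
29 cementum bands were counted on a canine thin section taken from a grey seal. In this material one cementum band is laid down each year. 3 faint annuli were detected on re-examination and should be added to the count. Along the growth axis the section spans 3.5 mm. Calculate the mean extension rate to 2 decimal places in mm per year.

After corrections the count is 29 + 3 = 32 cementum bands.
Extension rate ≈ 3.5 / 32 = 0.11 mm per year.

0.11 mm per year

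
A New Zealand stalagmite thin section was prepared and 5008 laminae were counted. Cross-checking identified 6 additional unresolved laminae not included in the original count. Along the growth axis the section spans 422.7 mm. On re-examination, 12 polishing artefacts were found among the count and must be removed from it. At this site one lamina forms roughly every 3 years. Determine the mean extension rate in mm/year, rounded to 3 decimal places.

0.028 mm/year

True lamina count = 5008 − 12 + 6 = 5002.
5002 laminae at 3 years each span 5002 × 3 = 15006 years.
Mean rate = 422.7 mm / 15006 years ≈ 0.028 mm/year.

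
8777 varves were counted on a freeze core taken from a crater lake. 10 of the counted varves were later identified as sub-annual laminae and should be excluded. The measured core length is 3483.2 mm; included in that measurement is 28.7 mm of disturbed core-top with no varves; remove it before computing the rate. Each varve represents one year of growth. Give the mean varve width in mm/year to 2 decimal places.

True varve count = 8777 − 10 = 8767.
Removing the 28.7 mm offcut leaves 3483.2 − 28.7 = 3454.5 mm.
Extension rate ≈ 3454.5 / 8767 = 0.39 mm/year.

0.39 mm/year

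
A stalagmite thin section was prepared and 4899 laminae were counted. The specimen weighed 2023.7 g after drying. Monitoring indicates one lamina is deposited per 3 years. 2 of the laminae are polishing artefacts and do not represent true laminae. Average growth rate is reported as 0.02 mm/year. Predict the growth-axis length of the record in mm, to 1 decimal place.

293.8 mm

After corrections the count is 4899 − 2 = 4897 laminae.
4897 laminae at 3 years each span 4897 × 3 = 14691 years.
14691 years at 0.02 mm/year gives 0.02 × 14691 = 293.8 mm.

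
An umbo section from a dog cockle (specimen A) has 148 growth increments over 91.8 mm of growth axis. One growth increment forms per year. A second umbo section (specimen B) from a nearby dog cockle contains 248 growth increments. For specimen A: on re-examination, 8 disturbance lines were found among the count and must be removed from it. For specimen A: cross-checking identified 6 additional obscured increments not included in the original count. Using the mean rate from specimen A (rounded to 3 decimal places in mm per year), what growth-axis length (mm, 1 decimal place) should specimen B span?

Specimen A: adjusted count: 148 − 8 + 6 = 146 growth increments.
A: Extension rate ≈ 91.8 / 146 = 0.629 mm/yr.
For B, 0.629 mm/year × 248 years = 156.0 mm.

156.0 mm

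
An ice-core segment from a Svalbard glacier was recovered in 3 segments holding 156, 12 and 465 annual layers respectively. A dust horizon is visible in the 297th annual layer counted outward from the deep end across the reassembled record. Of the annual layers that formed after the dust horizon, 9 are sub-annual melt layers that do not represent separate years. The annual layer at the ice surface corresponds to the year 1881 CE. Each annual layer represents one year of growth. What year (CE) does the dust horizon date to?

1554 CE

Total annual layers = 156 + 12 + 465 = 633.
The dust horizon sits at annual layer 297 from the deep end, so 633 − 297 = 336 annual layers formed after it.
336 − 9 false = 327 true annual layers after the dust horizon.
1881 − 327 = 1554 CE.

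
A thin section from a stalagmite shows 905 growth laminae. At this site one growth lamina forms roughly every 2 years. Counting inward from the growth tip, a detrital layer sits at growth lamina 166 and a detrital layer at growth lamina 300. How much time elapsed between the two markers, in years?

268 years

The two markers are separated by 300 − 166 = 134 growth laminae.
Multiplying by 2 years per growth lamina: 134 × 2 = 268 years.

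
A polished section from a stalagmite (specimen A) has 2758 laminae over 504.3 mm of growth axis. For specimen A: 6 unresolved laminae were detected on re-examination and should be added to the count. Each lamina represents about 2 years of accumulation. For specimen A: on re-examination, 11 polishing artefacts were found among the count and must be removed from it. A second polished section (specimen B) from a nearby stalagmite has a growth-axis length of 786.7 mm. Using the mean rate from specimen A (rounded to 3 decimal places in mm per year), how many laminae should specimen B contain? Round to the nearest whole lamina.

4276 laminae

Specimen A: true lamina count = 2758 − 11 + 6 = 2753.
Specimen A: multiplying by 2 years per lamina: 2753 × 2 = 5506 years.
A: Mean rate = 504.3 mm / 5506 years ≈ 0.092 mm/yr.
Specimen B: 786.7 mm / 0.092 mm per year = 8551.09 years; at 2 years per lamina that is 8551.09 / 2 ≈ 4276 laminae.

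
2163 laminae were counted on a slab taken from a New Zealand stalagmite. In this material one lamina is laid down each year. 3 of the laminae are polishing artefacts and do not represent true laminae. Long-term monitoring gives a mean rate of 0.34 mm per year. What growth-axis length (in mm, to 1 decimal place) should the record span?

734.4 mm

True lamina count = 2163 − 3 = 2160.
Predicted length = 0.34 mm/year × 2160 years = 734.4 mm.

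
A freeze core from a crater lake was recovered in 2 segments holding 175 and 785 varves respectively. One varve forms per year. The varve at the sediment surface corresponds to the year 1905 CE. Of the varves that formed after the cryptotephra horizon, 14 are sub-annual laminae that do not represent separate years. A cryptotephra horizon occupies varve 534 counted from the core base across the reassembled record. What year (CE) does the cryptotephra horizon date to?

Total varves = 175 + 785 = 960.
Between varve 534 and the sediment surface there are 960 − 534 = 426 varves.
426 − 14 false = 412 true varves after the cryptotephra horizon.
1905 − 412 = 1493 CE.

1493 CE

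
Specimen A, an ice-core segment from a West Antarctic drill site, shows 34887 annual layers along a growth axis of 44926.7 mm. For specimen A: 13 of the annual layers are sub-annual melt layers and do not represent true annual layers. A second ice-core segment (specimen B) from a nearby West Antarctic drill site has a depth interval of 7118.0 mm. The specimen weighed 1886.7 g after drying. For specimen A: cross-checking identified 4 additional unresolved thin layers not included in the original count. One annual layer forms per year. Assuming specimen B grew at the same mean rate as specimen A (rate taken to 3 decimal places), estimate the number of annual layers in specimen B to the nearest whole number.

5526 annual layers

Specimen A: adjusted count: 34887 − 13 + 4 = 34878 annual layers.
A: Extension rate ≈ 44926.7 / 34878 = 1.288 mm/yr.
For B, 7118.0 / 1.288 = 5526.40 years ≈ 5526 annual layers.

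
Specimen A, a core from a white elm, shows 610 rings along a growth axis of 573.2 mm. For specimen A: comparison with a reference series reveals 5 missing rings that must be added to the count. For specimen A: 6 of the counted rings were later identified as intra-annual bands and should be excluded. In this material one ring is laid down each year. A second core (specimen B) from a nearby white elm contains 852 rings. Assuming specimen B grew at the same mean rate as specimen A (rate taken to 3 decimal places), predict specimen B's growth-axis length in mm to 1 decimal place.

Specimen A: adjusted count: 610 − 6 + 5 = 609 rings.
A: 573.2 mm over 609 years gives 573.2 / 609 ≈ 0.941 mm per year.
Length of B = 0.941 × 852 = 801.7 mm.

801.7 mm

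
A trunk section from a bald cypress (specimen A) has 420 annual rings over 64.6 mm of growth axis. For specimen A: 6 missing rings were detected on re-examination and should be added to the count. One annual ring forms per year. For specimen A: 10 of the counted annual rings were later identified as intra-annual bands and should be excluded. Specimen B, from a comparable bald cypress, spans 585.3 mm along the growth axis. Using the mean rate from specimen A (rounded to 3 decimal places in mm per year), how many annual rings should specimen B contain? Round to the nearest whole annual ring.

Specimen A: correcting the raw count gives 420 − 10 + 6 = 416 true annual rings.
A: Mean rate = 64.6 mm / 416 years ≈ 0.155 mm per year.
Specimen B: 585.3 mm / 0.155 mm per year = 3776.13 years ≈ 3776 annual rings.

3776 annual rings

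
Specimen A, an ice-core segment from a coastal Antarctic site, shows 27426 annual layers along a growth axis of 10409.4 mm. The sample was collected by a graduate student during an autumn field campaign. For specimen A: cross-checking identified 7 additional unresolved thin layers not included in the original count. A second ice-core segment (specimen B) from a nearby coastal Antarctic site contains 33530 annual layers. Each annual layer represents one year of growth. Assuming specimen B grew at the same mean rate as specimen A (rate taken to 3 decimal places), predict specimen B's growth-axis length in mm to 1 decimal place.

Specimen A: correcting the raw count gives 27426 + 7 = 27433 true annual layers.
A: Extension rate ≈ 10409.4 / 27433 = 0.379 mm/yr.
For B, 0.379 mm/year × 33530 years = 12707.9 mm.

12707.9 mm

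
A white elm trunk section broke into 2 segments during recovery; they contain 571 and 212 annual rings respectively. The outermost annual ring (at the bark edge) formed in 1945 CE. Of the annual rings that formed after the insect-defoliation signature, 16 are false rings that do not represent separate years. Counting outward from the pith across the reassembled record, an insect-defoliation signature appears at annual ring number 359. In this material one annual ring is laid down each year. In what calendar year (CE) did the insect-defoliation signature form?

Total annual rings = 571 + 212 = 783.
Between annual ring 359 and the bark edge there are 783 − 359 = 424 annual rings.
424 − 16 false = 408 true annual rings after the insect-defoliation signature.
Counting back 408 years from 1945 CE places the insect-defoliation signature in 1945 − 408 = 1537 CE.

1537 CE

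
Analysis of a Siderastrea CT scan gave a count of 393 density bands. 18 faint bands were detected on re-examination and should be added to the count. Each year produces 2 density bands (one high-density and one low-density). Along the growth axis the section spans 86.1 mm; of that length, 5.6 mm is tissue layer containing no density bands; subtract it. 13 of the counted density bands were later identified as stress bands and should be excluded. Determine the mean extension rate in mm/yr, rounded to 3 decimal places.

True density band count = 393 − 13 + 18 = 398.
398 density bands at 2 per year is 398 / 2 = 199 years.
Net length = 86.1 − 5.6 = 80.5 mm.
80.5 mm over 199 years gives 80.5 / 199 ≈ 0.405 mm/yr.

0.405 mm/yr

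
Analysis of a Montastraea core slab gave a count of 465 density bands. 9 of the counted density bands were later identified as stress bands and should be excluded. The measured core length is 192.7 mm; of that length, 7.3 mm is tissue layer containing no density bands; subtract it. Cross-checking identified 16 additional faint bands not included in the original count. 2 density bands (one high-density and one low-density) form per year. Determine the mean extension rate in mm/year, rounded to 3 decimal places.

Adjusted count: 465 − 9 + 16 = 472 density bands.
472 density bands at 2 per year is 472 / 2 = 236 years.
Removing the 7.3 mm offcut leaves 192.7 − 7.3 = 185.4 mm.
Extension rate ≈ 185.4 / 236 = 0.786 mm/year.

0.786 mm/year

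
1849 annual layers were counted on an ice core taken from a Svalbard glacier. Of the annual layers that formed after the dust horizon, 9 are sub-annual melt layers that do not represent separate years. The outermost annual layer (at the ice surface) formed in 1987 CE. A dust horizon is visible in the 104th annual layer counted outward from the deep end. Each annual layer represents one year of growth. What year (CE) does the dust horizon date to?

251 CE

Between annual layer 104 and the ice surface there are 1849 − 104 = 1745 annual layers.
Excluding 9 false annual layers: 1745 − 9 = 1736.
The annual layer at the ice surface is 1987 CE, so the dust horizon dates to 1987 − 1736 = 251 CE.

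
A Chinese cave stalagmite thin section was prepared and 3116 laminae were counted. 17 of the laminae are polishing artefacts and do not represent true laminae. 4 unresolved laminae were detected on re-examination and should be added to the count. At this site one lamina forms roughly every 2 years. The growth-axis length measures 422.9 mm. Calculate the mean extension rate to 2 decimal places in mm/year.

Adjusted count: 3116 − 17 + 4 = 3103 laminae.
At 2 years per lamina, 3103 × 2 = 6206 years.
422.9 mm over 6206 years gives 422.9 / 6206 ≈ 0.07 mm/year.

0.07 mm/year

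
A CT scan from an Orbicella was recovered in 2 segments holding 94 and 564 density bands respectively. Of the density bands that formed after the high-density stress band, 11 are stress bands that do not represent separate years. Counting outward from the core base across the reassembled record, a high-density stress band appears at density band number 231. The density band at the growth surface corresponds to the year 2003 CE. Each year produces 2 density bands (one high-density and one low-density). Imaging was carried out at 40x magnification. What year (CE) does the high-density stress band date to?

1795 CE

Total density bands = 94 + 564 = 658.
The high-density stress band sits at density band 231 from the core base, so 658 − 231 = 427 density bands formed after it.
Removing the 11 false density bands leaves 427 − 11 = 416 true density bands beyond the high-density stress band.
416 density bands at 2 per year is 416 / 2 = 208 years.
2003 − 208 = 1795 CE.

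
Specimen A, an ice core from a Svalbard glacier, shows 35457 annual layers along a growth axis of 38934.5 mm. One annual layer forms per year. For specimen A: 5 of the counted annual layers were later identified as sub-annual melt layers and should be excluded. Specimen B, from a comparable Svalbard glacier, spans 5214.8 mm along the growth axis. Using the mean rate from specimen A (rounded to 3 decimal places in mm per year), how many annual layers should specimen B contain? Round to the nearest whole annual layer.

Specimen A: true annual layer count = 35457 − 5 = 35452.
A: Extension rate ≈ 38934.5 / 35452 = 1.098 mm/year.
For B, 5214.8 / 1.098 = 4749.36 years ≈ 4749 annual layers.

4749 annual layers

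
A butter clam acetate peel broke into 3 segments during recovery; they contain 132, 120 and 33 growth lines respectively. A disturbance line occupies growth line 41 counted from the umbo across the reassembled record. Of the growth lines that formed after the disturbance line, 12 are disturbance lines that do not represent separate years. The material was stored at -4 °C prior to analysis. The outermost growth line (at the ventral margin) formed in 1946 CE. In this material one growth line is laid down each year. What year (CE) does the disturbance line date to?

1714 CE

Total growth lines = 132 + 120 + 33 = 285.
Between growth line 41 and the ventral margin there are 285 − 41 = 244 growth lines.
Removing the 12 false growth lines leaves 244 − 12 = 232 true growth lines beyond the disturbance line.
The growth line at the ventral margin is 1946 CE, so the disturbance line dates to 1946 − 232 = 1714 CE.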